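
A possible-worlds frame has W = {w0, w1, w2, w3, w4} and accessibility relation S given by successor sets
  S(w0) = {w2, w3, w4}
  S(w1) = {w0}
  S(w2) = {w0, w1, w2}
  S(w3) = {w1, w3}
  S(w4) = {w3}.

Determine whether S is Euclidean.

Euclidean: no — w0 S w2 and w0 S w3, but not w2 S w3.

No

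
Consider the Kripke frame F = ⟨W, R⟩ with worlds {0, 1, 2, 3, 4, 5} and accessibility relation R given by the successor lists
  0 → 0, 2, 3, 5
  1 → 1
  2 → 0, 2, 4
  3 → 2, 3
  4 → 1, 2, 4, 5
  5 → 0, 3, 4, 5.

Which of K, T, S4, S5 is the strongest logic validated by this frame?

Reflexive (axiom T): yes — every world is R-related to itself.
Transitive (axiom 4): no — 0 R 2 and 2 R 4, but not 0 R 4.
Euclidean (axiom 5): no — 0 R 2 and 0 R 3, but not 2 R 3.
So F validates K, T; S4 would additionally require R to be transitive. The strongest is T.

T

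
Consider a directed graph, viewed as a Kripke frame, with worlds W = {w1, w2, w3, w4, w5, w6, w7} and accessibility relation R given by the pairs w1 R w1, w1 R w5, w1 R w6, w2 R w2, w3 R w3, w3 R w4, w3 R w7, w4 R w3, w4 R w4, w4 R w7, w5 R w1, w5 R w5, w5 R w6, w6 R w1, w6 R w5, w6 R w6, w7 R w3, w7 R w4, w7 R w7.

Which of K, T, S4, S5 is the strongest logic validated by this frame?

Reflexive (axiom T): yes — every world is R-related to itself.
Transitive (axiom 4): yes — every two-step R-path is closed by a direct edge.
Euclidean (axiom 5): yes — any two successors of a common world are R-related.
So F validates K, T, S4, S5. The strongest is S5.

S5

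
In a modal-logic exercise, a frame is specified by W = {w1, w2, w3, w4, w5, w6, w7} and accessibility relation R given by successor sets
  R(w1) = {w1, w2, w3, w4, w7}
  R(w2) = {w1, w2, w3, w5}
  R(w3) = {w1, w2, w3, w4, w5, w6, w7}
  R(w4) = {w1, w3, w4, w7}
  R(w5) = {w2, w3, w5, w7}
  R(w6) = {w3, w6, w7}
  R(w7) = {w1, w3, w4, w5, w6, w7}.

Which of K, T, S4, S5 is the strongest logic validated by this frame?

T

Reflexive (axiom T): yes — every world is R-related to itself.
Transitive (axiom 4): no — w1 R w2 and w2 R w5, but not w1 R w5.
Euclidean (axiom 5): no — w1 R w2 and w1 R w4, but not w2 R w4.
So F validates K, T; S4 would additionally require R to be transitive. The strongest is T.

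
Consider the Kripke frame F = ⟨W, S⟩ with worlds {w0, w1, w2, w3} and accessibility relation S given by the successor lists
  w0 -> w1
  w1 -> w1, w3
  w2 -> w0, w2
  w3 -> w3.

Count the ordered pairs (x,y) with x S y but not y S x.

Enumerating: (w0,w1), (w1,w3), (w2,w0).

3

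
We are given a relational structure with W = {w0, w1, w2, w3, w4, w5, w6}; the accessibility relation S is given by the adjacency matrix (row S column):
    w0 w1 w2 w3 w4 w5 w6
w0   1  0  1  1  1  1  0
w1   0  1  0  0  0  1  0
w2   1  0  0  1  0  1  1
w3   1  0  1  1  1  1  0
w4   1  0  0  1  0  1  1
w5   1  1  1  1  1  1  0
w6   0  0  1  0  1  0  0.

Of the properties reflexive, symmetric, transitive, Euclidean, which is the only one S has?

symmetric

Reflexive: no — w2 is not related to itself.
Symmetric: yes — every pair in S has its reverse in S.
Transitive: no — w0 S w2 and w2 S w6, but not w0 S w6.
Euclidean: no — w0 S w2 and w0 S w4, but not w2 S w4.
Only symmetric holds.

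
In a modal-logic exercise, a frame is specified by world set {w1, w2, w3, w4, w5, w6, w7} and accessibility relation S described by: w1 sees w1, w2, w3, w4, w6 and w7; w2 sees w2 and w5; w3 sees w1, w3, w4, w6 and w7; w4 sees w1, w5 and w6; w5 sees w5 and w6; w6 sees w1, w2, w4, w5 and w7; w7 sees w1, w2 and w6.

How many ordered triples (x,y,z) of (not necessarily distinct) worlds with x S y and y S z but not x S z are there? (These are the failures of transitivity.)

Enumerating: (w1,w2,w5), (w1,w4,w5), (w1,w6,w5), (w2,w5,w6), (w3,w1,w2), (w3,w4,w5), (w3,w6,w2), (w3,w6,w5), (w3,w7,w2), (w4,w1,w2), (w4,w1,w3), (w4,w1,w4), … and 20 more.
Total: 32.

32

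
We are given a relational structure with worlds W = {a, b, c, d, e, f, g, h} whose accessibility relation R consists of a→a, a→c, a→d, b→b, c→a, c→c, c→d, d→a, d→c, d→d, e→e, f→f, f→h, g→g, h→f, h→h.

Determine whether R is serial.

Yes

Serial: yes — every world has a successor (e.g. a R a).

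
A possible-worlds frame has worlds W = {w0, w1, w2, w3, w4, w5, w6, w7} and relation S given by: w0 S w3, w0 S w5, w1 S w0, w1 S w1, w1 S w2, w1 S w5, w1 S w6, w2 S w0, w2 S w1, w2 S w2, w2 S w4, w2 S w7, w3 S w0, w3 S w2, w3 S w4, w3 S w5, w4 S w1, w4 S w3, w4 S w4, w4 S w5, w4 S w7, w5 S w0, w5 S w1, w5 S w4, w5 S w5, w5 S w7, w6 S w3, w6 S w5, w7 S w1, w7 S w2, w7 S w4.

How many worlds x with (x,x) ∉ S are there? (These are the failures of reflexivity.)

Enumerating: w0, w3, w6, w7.

4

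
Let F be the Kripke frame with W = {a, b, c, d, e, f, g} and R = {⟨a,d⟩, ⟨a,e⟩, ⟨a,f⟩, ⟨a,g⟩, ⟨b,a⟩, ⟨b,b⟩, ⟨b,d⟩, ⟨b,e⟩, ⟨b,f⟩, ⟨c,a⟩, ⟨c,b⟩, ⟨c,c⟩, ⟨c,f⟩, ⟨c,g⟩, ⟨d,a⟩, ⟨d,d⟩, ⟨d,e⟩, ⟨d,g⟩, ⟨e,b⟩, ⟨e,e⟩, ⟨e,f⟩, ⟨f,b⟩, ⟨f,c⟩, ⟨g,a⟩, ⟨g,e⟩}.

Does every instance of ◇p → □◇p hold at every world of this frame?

No

The schema 5 characterises exactly the Euclidean frames.
Euclidean: no — a R d and a R f, but not d R f.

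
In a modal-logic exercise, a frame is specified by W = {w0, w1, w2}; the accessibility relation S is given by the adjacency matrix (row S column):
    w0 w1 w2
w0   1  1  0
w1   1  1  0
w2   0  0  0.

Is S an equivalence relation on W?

Reflexive: no — w2 is not related to itself.
Symmetric: yes — every pair in S has its reverse in S.
Transitive: yes — every two-step S-path is closed by a direct edge.
So S is not an equivalence relation.

No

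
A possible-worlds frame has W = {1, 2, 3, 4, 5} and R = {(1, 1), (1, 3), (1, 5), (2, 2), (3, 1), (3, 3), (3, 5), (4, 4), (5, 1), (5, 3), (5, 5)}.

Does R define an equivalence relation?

Yes

Reflexive: yes — every world is R-related to itself.
Symmetric: yes — every pair in R has its reverse in R.
Transitive: yes — every two-step R-path is closed by a direct edge.
So R is an equivalence relation.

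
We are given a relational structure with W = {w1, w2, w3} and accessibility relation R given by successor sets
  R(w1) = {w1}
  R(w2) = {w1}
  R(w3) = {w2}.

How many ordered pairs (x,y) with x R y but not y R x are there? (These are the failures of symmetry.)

Enumerating: (w2,w1), (w3,w2).

2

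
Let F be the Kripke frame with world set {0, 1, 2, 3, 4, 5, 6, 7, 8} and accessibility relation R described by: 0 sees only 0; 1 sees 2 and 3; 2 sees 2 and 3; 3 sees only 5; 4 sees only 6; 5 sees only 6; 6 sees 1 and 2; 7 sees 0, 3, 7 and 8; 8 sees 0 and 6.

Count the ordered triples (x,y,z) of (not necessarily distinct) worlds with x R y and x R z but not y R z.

22

Enumerating: (1,3,2), (1,3,3), (2,3,2), (2,3,3), (3,5,5), (4,6,6), (5,6,6), (6,1,1), (6,2,1), (7,0,3), (7,0,7), (7,0,8), … and 10 more.
Total: 22.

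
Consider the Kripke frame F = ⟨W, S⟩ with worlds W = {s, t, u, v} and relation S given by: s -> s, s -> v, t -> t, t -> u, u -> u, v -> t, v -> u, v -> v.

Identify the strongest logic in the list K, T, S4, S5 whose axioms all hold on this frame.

Reflexive (axiom T): yes — every world is S-related to itself.
Transitive (axiom 4): no — s S v and v S t, but not s S t.
Euclidean (axiom 5): no — v S u and v S t, but not u S t.
So F validates K, T; S4 would additionally require S to be transitive. The strongest is T.

T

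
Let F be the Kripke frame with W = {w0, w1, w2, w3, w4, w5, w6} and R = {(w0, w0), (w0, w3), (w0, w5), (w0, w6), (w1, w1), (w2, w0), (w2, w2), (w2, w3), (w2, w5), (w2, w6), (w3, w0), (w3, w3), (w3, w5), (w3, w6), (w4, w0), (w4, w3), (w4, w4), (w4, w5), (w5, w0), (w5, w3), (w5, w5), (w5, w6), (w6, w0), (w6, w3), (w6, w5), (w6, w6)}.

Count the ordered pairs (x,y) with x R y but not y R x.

7

Enumerating: (w2,w0), (w2,w3), (w2,w5), (w2,w6), (w4,w0), (w4,w3), (w4,w5).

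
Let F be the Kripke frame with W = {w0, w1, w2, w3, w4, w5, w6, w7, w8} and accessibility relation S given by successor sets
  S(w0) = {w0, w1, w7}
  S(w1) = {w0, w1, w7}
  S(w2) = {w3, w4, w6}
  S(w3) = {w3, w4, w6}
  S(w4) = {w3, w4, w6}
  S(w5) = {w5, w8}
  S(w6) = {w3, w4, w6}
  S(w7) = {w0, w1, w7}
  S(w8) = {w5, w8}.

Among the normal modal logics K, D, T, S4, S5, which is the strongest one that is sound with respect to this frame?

D

Serial (axiom D): yes — every world has a successor (e.g. w0 S w0).
Reflexive (axiom T): no — w2 is not related to itself.
Transitive (axiom 4): yes — every two-step S-path is closed by a direct edge.
Euclidean (axiom 5): yes — any two successors of a common world are S-related.
So F validates K, D; T would additionally require S to be reflexive. The strongest is D.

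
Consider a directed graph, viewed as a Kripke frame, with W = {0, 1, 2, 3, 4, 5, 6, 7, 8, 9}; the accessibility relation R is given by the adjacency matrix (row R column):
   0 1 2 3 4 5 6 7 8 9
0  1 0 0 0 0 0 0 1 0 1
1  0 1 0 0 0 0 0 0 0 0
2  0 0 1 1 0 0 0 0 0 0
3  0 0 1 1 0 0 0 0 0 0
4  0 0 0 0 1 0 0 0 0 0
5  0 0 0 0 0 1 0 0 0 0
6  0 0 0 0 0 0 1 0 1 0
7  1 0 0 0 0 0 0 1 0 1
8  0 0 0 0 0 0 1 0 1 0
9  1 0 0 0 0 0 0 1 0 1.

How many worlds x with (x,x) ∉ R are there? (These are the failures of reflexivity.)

0

R is reflexive; there are no such worlds.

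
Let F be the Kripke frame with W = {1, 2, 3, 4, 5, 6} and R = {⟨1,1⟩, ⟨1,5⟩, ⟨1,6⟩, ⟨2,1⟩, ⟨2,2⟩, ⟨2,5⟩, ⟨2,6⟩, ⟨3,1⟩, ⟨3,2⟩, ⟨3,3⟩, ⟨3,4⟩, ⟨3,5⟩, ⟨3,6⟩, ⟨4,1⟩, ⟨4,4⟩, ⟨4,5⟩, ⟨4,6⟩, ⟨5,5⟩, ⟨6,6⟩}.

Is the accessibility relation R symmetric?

Symmetric: no — 1 R 5 but not 5 R 1.

No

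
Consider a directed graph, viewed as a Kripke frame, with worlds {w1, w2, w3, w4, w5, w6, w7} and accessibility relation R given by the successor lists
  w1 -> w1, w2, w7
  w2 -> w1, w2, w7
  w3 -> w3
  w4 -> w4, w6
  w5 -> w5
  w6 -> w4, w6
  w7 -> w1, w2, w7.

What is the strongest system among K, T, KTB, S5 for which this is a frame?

Reflexive (axiom T): yes — every world is R-related to itself.
Symmetric (axiom B): yes — every pair in R has its reverse in R.
Euclidean (axiom 5): yes — any two successors of a common world are R-related.
So F validates K, T, KTB, S5. The strongest is S5.

S5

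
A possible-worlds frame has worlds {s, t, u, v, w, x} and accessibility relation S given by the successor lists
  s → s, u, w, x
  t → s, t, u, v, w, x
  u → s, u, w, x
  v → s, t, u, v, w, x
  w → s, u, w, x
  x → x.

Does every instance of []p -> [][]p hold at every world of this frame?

Yes

By correspondence theory, 4 is valid on a frame iff S is transitive.
Transitive: yes — every two-step S-path is closed by a direct edge.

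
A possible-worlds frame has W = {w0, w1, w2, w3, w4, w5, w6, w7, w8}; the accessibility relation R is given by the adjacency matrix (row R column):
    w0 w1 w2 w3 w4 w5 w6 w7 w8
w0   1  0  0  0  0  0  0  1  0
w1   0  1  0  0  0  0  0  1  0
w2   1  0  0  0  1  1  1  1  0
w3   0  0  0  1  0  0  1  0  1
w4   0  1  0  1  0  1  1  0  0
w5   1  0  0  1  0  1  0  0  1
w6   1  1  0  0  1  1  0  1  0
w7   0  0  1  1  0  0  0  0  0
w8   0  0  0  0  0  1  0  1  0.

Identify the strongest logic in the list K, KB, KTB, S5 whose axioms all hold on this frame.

K

Symmetric (axiom B): no — w0 R w7 but not w7 R w0.
Reflexive (axiom T): no — w2 is not related to itself.
Euclidean (axiom 5): no — w2 R w0 and w2 R w4, but not w0 R w4.
So F validates K; KB would additionally require R to be symmetric. The strongest is K.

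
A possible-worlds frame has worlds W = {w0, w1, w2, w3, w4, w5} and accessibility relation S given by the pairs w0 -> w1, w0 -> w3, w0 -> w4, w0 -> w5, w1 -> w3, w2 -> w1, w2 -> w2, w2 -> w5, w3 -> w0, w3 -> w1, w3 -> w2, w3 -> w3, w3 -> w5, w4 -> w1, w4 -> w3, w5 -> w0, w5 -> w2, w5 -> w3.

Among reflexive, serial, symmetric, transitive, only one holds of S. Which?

serial

Reflexive: no — w0 is not related to itself.
Serial: yes — every world has a successor (e.g. w0 S w1).
Symmetric: no — w0 S w1 but not w1 S w0.
Transitive: no — w0 S w3 and w3 S w2, but not w0 S w2.
Only serial holds.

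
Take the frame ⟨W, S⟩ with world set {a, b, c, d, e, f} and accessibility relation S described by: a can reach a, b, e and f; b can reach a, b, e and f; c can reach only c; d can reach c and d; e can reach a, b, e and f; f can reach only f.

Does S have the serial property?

Serial: yes — every world has a successor (e.g. a S a).

Yes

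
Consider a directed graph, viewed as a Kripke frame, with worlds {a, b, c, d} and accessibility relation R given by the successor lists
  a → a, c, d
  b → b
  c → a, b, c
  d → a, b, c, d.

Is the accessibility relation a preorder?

Reflexive: yes — every world is R-related to itself.
Transitive: no — a R c and c R b, but not a R b.
So R is not a preorder.

No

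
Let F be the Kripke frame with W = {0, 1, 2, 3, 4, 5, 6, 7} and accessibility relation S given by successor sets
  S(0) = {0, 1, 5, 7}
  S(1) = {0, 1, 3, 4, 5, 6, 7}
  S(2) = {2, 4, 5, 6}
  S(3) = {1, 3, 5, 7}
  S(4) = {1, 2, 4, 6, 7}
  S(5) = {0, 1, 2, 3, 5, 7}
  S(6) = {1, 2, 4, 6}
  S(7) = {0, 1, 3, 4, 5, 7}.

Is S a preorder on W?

No

Reflexive: yes — every world is S-related to itself.
Transitive: no — 0 S 1 and 1 S 3, but not 0 S 3.
So S is not a preorder.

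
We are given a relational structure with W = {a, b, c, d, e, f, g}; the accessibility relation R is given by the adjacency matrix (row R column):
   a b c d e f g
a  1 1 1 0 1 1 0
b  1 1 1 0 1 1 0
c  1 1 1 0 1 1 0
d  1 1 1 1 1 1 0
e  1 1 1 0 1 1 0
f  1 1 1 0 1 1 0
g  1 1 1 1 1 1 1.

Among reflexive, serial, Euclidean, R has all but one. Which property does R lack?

Reflexive: yes — every world is R-related to itself.
Serial: yes — every world has a successor (e.g. a R a).
Euclidean: no — g R a and g R d, but not a R d.
Only Euclidean fails.

Euclidean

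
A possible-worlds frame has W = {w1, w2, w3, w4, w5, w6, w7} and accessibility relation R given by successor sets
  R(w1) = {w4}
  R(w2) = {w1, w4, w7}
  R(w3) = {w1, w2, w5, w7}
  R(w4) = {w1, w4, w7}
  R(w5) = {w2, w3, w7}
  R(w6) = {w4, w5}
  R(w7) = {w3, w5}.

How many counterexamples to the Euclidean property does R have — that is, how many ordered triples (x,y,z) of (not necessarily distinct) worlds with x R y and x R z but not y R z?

31

Enumerating: (w2,w1,w1), (w2,w1,w7), (w2,w7,w1), (w2,w7,w4), (w2,w7,w7), (w3,w1,w1), (w3,w1,w2), (w3,w1,w5), (w3,w1,w7), (w3,w2,w2), (w3,w2,w5), (w3,w5,w1), … and 19 more.
Total: 31.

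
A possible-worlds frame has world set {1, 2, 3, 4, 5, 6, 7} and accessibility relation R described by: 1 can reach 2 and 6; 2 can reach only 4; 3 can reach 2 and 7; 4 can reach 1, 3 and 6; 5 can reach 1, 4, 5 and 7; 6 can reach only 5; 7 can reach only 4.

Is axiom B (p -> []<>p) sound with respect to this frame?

The schema B characterises exactly the symmetric frames.
Symmetric: no — 1 R 2 but not 2 R 1.

No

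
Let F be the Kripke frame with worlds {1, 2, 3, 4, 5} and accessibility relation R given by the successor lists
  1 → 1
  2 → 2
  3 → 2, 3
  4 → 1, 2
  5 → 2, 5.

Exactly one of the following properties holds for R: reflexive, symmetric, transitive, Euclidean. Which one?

transitive

Reflexive: no — 4 is not related to itself.
Symmetric: no — 3 R 2 but not 2 R 3.
Transitive: yes — every two-step R-path is closed by a direct edge.
Euclidean: no — 4 R 1 and 4 R 2, but not 1 R 2.
Only transitive holds.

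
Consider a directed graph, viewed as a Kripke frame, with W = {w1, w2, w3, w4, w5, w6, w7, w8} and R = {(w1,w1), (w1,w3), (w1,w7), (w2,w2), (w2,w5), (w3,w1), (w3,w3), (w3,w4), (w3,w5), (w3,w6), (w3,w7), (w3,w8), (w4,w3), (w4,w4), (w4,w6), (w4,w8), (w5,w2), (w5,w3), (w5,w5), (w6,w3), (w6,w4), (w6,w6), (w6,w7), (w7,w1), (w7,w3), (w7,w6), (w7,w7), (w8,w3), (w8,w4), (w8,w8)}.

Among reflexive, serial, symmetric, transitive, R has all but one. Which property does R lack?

Reflexive: yes — every world is R-related to itself.
Serial: yes — every world has a successor (e.g. w1 R w1).
Symmetric: yes — every pair in R has its reverse in R.
Transitive: no — w1 R w3 and w3 R w4, but not w1 R w4.
Only transitive fails.

transitive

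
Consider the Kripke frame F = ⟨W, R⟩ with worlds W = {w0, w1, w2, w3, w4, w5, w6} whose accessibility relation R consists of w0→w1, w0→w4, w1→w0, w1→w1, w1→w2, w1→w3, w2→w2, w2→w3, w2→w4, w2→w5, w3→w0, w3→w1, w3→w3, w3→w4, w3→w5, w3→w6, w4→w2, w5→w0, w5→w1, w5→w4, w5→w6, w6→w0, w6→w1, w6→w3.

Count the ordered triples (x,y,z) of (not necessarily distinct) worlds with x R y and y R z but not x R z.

30

Enumerating: (w0,w1,w0), (w0,w1,w2), (w0,w1,w3), (w0,w4,w2), (w1,w0,w4), (w1,w2,w4), (w1,w2,w5), (w1,w3,w4), (w1,w3,w5), (w1,w3,w6), (w2,w3,w0), (w2,w3,w1), … and 18 more.
Total: 30.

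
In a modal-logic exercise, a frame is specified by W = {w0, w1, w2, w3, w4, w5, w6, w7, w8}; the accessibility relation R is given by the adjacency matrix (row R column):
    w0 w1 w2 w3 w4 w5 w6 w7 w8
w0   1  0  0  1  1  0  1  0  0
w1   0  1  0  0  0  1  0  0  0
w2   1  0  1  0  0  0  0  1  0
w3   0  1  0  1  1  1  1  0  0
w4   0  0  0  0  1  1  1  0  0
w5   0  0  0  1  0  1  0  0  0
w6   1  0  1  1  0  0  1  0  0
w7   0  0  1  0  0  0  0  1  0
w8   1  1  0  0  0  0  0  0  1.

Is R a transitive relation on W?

Transitive: no — w0 R w3 and w3 R w1, but not w0 R w1.

No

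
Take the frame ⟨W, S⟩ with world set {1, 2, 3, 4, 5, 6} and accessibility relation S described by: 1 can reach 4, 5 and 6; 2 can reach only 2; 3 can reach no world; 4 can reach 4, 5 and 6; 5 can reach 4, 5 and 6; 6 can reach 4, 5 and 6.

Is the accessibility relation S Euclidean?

Yes

Euclidean: yes — any two successors of a common world are S-related.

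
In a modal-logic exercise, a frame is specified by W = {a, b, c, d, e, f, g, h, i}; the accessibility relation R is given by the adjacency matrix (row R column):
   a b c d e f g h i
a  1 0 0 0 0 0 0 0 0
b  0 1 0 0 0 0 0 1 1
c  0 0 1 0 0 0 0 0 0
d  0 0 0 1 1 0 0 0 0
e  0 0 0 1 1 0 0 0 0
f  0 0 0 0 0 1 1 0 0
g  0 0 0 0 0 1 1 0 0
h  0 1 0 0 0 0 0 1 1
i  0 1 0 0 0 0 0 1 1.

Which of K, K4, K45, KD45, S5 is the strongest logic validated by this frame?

Transitive (axiom 4): yes — every two-step R-path is closed by a direct edge.
Euclidean (axiom 5): yes — any two successors of a common world are R-related.
Serial (axiom D): yes — every world has a successor (e.g. a R a).
Reflexive (axiom T): yes — every world is R-related to itself.
So F validates K, K4, K45, KD45, S5. The strongest is S5.

S5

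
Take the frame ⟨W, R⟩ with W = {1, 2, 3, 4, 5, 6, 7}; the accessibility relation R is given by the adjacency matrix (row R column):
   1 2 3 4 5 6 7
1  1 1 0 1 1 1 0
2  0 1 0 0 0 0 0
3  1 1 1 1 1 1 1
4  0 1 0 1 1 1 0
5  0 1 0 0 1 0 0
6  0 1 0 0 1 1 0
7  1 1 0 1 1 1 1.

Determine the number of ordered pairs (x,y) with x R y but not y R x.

Enumerating: (1,2), (1,4), (1,5), (1,6), (3,1), (3,2), (3,4), (3,5), (3,6), (3,7), (4,2), (4,5), … and 9 more.
Total: 21.

21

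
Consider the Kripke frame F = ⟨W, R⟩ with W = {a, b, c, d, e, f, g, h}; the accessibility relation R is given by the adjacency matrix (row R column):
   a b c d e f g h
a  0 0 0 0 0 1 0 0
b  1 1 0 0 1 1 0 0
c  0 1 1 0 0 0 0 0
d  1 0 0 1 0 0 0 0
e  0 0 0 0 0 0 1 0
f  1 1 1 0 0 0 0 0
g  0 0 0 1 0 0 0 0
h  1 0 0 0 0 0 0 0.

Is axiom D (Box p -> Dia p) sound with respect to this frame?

The schema D characterises exactly the serial frames.
Serial: yes — every world has a successor (e.g. a R f).

Yes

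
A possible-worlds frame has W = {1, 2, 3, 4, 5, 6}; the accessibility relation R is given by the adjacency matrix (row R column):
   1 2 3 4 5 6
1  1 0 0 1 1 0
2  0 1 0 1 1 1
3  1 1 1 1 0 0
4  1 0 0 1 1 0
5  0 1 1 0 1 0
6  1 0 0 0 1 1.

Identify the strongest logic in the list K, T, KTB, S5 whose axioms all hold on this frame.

Reflexive (axiom T): yes — every world is R-related to itself.
Symmetric (axiom B): no — 1 R 5 but not 5 R 1.
Euclidean (axiom 5): no — 1 R 5 and 1 R 4, but not 5 R 4.
So F validates K, T; KTB would additionally require R to be symmetric. The strongest is T.

T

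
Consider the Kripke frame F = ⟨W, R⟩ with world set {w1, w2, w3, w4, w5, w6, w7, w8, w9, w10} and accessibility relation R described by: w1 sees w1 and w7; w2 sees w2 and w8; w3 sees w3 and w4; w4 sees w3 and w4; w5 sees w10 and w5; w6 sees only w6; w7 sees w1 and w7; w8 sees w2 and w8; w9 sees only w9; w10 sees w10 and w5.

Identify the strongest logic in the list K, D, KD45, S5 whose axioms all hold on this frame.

Serial (axiom D): yes — every world has a successor (e.g. w1 R w1).
Euclidean (axiom 5): yes — any two successors of a common world are R-related.
Transitive (axiom 4): yes — every two-step R-path is closed by a direct edge.
Reflexive (axiom T): yes — every world is R-related to itself.
So F validates K, D, KD45, S5. The strongest is S5.

S5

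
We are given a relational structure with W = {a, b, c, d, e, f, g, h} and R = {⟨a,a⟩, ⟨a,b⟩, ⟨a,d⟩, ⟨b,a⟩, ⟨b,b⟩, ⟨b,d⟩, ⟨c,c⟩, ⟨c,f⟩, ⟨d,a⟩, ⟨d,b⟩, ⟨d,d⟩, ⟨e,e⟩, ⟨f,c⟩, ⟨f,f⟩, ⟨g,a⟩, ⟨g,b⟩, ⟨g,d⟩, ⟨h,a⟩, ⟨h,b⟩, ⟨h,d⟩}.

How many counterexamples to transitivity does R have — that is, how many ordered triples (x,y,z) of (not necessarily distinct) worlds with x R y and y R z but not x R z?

R is transitive; there are no such tuples.

0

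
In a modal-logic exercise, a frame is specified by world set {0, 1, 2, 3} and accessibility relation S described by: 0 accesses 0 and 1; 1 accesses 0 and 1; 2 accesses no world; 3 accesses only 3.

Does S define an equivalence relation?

No

Reflexive: no — 2 is not related to itself.
Symmetric: yes — every pair in S has its reverse in S.
Transitive: yes — every two-step S-path is closed by a direct edge.
So S is not an equivalence relation.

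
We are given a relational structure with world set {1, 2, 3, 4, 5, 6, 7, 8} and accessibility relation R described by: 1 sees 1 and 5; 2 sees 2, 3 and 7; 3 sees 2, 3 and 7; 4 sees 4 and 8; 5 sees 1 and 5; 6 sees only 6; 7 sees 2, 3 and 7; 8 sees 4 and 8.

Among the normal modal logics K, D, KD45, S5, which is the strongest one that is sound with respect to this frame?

Serial (axiom D): yes — every world has a successor (e.g. 1 R 1).
Euclidean (axiom 5): yes — any two successors of a common world are R-related.
Transitive (axiom 4): yes — every two-step R-path is closed by a direct edge.
Reflexive (axiom T): yes — every world is R-related to itself.
So F validates K, D, KD45, S5. The strongest is S5.

S5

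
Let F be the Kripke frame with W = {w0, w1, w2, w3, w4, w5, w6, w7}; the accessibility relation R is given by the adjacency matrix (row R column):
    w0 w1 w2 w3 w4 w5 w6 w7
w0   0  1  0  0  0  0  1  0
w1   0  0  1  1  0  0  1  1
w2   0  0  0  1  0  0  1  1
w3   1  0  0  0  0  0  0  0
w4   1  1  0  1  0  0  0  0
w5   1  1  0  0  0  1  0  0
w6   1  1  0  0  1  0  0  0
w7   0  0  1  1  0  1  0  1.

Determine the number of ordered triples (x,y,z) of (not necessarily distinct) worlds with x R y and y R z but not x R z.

37

Enumerating: (w0,w1,w2), (w0,w1,w3), (w0,w1,w7), (w0,w6,w0), (w0,w6,w4), (w1,w3,w0), (w1,w6,w0), (w1,w6,w1), (w1,w6,w4), (w1,w7,w5), (w2,w3,w0), (w2,w6,w0), … and 25 more.
Total: 37.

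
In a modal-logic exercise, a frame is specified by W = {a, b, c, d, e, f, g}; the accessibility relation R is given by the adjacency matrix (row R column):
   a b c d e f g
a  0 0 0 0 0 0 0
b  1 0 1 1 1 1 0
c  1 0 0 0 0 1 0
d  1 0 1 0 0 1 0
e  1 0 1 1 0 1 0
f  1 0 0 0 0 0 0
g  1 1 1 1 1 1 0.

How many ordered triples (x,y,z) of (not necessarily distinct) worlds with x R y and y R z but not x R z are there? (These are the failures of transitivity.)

0

R is transitive; there are no such tuples.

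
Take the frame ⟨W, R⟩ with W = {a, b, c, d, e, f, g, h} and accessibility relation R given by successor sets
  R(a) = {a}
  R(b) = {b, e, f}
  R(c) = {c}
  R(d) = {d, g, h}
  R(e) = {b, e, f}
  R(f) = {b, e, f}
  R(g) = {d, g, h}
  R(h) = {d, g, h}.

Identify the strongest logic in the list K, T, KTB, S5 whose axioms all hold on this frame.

S5

Reflexive (axiom T): yes — every world is R-related to itself.
Symmetric (axiom B): yes — every pair in R has its reverse in R.
Euclidean (axiom 5): yes — any two successors of a common world are R-related.
So F validates K, T, KTB, S5. The strongest is S5.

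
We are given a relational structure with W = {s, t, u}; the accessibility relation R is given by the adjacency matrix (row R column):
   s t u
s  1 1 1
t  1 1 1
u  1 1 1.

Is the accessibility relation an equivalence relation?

Yes

Reflexive: yes — every world is R-related to itself.
Symmetric: yes — every pair in R has its reverse in R.
Transitive: yes — every two-step R-path is closed by a direct edge.
So R is an equivalence relation.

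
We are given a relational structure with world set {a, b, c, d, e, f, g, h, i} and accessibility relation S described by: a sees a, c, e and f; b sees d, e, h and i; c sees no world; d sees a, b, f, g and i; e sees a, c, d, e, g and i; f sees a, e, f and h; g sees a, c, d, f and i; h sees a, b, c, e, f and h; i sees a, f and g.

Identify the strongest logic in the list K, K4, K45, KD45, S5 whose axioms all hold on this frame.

K

Transitive (axiom 4): no — a S e and e S d, but not a S d.
Euclidean (axiom 5): no — a S c and a S e, but not c S e.
Serial (axiom D): no — c has no S-successor.
Reflexive (axiom T): no — b is not related to itself.
So F validates K; K4 would additionally require S to be transitive. The strongest is K.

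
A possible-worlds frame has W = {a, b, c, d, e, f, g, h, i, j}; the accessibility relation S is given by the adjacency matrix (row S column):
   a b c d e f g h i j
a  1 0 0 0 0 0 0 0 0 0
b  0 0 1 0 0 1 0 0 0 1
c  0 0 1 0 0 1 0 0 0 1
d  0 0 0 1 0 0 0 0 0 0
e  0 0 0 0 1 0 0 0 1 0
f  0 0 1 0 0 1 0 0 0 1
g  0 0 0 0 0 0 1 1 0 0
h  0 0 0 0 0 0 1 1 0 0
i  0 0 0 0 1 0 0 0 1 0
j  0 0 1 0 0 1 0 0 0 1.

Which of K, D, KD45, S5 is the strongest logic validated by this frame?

Serial (axiom D): yes — every world has a successor (e.g. a S a).
Euclidean (axiom 5): yes — any two successors of a common world are S-related.
Transitive (axiom 4): yes — every two-step S-path is closed by a direct edge.
Reflexive (axiom T): no — b is not related to itself.
So F validates K, D, KD45; S5 would additionally require S to be reflexive. The strongest is KD45.

KD45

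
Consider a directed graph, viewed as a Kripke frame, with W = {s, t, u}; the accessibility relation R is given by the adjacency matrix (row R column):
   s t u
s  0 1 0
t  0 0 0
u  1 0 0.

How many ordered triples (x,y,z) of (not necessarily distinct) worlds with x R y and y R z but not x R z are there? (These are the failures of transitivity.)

Enumerating: (u,s,t).

1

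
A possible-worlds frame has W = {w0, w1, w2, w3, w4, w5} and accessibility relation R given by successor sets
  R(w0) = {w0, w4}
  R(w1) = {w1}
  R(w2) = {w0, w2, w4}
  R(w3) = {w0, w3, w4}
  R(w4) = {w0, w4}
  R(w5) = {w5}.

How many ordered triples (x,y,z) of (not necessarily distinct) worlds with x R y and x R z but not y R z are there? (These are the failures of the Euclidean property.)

4

Enumerating: (w2,w0,w2), (w2,w4,w2), (w3,w0,w3), (w3,w4,w3).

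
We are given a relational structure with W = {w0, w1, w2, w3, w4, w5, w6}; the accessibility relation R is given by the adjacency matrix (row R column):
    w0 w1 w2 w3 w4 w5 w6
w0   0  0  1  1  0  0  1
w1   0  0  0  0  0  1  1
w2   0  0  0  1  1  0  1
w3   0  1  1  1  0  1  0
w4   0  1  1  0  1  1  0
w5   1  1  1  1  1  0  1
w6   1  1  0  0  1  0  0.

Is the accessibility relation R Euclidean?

No

Euclidean: no — w0 R w3 and w0 R w6, but not w3 R w6.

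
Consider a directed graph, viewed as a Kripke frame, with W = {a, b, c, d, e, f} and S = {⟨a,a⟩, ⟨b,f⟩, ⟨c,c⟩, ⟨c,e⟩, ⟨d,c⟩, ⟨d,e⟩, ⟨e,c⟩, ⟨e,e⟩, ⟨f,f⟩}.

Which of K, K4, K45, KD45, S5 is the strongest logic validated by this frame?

Transitive (axiom 4): yes — every two-step S-path is closed by a direct edge.
Euclidean (axiom 5): yes — any two successors of a common world are S-related.
Serial (axiom D): yes — every world has a successor (e.g. a S a).
Reflexive (axiom T): no — b is not related to itself.
So F validates K, K4, K45, KD45; S5 would additionally require S to be reflexive. The strongest is KD45.

KD45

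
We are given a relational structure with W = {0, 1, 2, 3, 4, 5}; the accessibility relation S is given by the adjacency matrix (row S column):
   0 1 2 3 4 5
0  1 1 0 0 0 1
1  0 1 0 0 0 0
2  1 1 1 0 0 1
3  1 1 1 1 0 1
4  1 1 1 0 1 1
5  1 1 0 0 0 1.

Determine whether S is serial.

Serial: yes — every world has a successor (e.g. 0 S 0).

Yes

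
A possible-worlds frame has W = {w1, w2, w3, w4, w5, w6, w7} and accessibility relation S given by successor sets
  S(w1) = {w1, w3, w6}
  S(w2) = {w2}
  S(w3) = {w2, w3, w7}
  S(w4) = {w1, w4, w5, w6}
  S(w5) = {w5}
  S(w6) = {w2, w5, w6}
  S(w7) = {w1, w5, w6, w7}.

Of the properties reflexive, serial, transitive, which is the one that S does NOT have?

Reflexive: yes — every world is S-related to itself.
Serial: yes — every world has a successor (e.g. w1 S w1).
Transitive: no — w1 S w3 and w3 S w2, but not w1 S w2.
Only transitive fails.

transitive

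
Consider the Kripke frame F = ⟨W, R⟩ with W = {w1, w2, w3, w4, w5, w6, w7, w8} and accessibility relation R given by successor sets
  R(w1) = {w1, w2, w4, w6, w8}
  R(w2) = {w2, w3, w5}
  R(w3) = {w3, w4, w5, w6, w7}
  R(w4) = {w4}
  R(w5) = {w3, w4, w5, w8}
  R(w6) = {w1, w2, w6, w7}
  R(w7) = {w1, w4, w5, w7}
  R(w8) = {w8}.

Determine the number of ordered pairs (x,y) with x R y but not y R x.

Enumerating: (w1,w2), (w1,w4), (w1,w8), (w2,w3), (w2,w5), (w3,w4), (w3,w6), (w3,w7), (w5,w4), (w5,w8), (w6,w2), (w6,w7), (w7,w1), (w7,w4), (w7,w5).

15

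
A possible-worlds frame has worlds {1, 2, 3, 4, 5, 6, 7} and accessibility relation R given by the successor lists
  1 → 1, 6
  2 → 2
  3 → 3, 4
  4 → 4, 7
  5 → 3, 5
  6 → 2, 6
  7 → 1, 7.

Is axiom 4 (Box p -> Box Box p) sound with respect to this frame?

By correspondence theory, 4 is valid on a frame iff R is transitive.
Transitive: no — 1 R 6 and 6 R 2, but not 1 R 2.

No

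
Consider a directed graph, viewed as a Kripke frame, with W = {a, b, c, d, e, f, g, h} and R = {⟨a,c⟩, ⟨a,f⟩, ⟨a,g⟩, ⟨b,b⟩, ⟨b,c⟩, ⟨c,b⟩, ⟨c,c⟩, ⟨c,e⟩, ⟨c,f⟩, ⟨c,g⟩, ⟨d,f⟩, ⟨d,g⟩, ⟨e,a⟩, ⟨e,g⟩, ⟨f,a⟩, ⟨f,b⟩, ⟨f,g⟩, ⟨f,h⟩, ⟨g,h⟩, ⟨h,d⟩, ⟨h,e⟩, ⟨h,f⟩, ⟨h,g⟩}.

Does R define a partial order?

No

Reflexive: no — a is not related to itself.
Transitive: no — a R c and c R b, but not a R b.
Antisymmetric: no — a R f and f R a with a ≠ f.
So R is not a partial order.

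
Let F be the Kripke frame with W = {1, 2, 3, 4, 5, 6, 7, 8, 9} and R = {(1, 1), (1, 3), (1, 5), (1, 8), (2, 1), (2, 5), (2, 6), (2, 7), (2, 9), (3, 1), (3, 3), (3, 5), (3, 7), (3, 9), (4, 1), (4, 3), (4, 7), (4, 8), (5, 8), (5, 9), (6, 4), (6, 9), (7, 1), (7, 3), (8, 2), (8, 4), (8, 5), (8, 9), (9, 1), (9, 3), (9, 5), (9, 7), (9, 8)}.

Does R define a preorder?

Reflexive: no — 2 is not related to itself.
Transitive: no — 1 R 3 and 3 R 7, but not 1 R 7.
So R is not a preorder.

No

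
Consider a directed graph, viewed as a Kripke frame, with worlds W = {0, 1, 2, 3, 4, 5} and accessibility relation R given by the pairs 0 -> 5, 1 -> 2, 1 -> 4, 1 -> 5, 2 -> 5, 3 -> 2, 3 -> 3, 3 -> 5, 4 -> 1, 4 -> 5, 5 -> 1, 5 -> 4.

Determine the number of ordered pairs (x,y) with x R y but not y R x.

Enumerating: (0,5), (1,2), (2,5), (3,2), (3,5).

5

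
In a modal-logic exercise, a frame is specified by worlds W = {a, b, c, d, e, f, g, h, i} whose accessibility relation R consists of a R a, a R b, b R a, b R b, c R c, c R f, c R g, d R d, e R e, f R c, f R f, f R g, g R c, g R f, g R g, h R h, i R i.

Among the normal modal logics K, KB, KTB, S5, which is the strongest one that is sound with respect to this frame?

S5

Symmetric (axiom B): yes — every pair in R has its reverse in R.
Reflexive (axiom T): yes — every world is R-related to itself.
Euclidean (axiom 5): yes — any two successors of a common world are R-related.
So F validates K, KB, KTB, S5. The strongest is S5.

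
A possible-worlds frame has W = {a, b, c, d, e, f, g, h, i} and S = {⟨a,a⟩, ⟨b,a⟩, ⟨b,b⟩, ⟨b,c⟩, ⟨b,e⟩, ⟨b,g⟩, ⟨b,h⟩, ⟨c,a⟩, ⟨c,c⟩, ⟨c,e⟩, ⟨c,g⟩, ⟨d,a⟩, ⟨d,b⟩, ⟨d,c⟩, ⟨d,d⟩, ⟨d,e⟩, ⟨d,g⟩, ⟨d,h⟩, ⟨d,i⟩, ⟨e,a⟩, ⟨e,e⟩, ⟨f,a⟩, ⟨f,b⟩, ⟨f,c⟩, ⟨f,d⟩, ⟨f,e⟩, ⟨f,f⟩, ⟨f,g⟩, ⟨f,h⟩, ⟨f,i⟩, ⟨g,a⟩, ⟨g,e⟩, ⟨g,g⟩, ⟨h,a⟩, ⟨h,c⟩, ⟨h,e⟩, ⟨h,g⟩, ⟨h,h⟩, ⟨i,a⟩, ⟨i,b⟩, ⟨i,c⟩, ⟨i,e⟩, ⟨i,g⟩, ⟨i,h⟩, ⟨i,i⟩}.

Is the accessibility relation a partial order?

Yes

Reflexive: yes — every world is S-related to itself.
Transitive: yes — every two-step S-path is closed by a direct edge.
Antisymmetric: yes — no distinct pair is related both ways.
So S is a partial order.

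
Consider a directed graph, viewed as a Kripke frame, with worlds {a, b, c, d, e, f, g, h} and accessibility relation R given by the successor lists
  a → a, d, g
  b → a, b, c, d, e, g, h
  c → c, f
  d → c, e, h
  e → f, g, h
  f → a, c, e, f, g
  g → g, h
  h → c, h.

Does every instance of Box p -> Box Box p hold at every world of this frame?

The schema 4 characterises exactly the transitive frames.
Transitive: no — a R d and d R c, but not a R c.

No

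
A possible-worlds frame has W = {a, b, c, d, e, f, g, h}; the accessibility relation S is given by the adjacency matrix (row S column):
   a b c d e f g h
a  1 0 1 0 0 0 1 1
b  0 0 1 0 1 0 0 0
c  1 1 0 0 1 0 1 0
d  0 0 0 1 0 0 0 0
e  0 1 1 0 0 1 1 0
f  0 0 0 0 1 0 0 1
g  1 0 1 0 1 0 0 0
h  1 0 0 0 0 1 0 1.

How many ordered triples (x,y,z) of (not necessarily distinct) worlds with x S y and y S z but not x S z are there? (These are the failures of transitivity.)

Enumerating: (a,c,b), (a,c,e), (a,g,e), (a,h,f), (b,c,a), (b,c,b), (b,c,g), (b,e,b), (b,e,f), (b,e,g), (c,a,c), (c,a,h), … and 27 more.
Total: 39.

39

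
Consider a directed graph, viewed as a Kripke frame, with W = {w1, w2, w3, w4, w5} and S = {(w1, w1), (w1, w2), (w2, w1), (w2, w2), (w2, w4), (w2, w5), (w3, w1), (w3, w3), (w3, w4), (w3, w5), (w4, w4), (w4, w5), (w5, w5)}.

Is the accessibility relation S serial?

Yes

Serial: yes — every world has a successor (e.g. w1 S w1).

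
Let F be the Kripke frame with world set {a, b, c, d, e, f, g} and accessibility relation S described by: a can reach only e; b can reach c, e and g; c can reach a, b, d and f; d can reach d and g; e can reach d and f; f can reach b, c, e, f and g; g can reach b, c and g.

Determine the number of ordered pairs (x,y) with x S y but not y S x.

Enumerating: (a,e), (b,e), (c,a), (c,d), (d,g), (e,d), (f,b), (f,g), (g,c).

9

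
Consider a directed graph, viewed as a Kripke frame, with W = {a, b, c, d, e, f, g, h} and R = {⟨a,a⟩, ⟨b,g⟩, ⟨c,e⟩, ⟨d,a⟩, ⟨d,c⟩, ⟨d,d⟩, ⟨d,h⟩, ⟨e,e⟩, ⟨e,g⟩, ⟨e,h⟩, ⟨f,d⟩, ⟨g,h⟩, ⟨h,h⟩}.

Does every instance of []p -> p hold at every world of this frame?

No

The schema T characterises exactly the reflexive frames.
Reflexive: no — b is not related to itself.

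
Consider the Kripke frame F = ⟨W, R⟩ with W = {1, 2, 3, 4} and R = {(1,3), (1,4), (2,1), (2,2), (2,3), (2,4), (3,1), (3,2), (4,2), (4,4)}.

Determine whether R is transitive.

No

Transitive: no — 1 R 3 and 3 R 2, but not 1 R 2.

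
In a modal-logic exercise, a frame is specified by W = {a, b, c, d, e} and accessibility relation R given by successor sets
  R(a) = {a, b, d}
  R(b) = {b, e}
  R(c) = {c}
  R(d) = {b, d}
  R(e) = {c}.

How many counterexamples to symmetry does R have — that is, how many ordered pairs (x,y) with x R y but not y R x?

5

Enumerating: (a,b), (a,d), (b,e), (d,b), (e,c).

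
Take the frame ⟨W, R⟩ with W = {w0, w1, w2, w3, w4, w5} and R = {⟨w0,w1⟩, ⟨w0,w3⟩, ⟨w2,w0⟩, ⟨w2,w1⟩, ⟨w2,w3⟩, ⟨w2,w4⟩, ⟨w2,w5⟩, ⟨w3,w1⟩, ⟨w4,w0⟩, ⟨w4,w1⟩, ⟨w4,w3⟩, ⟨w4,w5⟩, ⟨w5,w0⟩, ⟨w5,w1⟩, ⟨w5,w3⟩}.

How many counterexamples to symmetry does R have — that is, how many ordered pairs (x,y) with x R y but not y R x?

15

Enumerating: (w0,w1), (w0,w3), (w2,w0), (w2,w1), (w2,w3), (w2,w4), (w2,w5), (w3,w1), (w4,w0), (w4,w1), (w4,w3), (w4,w5), (w5,w0), (w5,w1), (w5,w3).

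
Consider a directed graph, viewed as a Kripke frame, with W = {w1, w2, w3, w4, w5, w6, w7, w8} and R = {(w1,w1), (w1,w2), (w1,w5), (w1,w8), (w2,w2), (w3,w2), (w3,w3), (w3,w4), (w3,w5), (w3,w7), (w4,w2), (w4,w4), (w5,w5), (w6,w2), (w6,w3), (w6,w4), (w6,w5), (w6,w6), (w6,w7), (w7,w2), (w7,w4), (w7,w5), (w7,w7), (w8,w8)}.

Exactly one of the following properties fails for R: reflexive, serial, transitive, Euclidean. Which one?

Reflexive: yes — every world is R-related to itself.
Serial: yes — every world has a successor (e.g. w1 R w1).
Transitive: yes — every two-step R-path is closed by a direct edge.
Euclidean: no — w1 R w2 and w1 R w5, but not w2 R w5.
Only Euclidean fails.

Euclidean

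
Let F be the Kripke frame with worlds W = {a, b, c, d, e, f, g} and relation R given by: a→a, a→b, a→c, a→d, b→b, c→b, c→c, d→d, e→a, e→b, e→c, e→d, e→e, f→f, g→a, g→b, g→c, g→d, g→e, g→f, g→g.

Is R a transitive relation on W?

Transitive: yes — every two-step R-path is closed by a direct edge.

Yes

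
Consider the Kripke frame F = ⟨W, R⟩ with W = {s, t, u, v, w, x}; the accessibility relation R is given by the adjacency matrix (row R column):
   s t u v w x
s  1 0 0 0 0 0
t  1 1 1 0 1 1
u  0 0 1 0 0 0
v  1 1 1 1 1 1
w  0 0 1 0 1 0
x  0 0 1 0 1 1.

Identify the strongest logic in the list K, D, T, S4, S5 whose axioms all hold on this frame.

S4

Serial (axiom D): yes — every world has a successor (e.g. s R s).
Reflexive (axiom T): yes — every world is R-related to itself.
Transitive (axiom 4): yes — every two-step R-path is closed by a direct edge.
Euclidean (axiom 5): no — t R s and t R u, but not s R u.
So F validates K, D, T, S4; S5 would additionally require R to be Euclidean. The strongest is S4.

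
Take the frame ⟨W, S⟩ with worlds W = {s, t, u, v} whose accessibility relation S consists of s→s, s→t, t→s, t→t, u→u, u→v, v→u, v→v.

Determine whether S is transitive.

Yes

Transitive: yes — every two-step S-path is closed by a direct edge.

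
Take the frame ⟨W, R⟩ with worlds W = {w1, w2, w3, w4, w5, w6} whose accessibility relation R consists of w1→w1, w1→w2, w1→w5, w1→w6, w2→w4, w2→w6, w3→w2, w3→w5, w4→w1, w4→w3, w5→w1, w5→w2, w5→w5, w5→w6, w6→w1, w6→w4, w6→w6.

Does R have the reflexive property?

Reflexive: no — w2 is not related to itself.

No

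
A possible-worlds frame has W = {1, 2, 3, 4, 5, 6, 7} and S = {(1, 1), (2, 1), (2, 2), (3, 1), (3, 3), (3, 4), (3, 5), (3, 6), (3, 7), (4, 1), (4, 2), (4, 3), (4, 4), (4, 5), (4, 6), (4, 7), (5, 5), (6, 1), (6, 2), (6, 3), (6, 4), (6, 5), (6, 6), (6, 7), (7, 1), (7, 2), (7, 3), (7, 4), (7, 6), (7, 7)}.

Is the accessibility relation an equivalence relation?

Reflexive: yes — every world is S-related to itself.
Symmetric: no — 2 S 1 but not 1 S 2.
Transitive: no — 3 S 4 and 4 S 2, but not 3 S 2.
So S is not an equivalence relation.

No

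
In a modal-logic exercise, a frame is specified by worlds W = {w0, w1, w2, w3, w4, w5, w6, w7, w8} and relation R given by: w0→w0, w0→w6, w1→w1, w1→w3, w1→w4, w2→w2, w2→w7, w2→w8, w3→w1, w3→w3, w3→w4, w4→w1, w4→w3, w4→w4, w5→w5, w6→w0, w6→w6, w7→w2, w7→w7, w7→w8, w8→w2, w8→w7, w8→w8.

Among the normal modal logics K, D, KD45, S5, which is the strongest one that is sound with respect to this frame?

Serial (axiom D): yes — every world has a successor (e.g. w0 R w0).
Euclidean (axiom 5): yes — any two successors of a common world are R-related.
Transitive (axiom 4): yes — every two-step R-path is closed by a direct edge.
Reflexive (axiom T): yes — every world is R-related to itself.
So F validates K, D, KD45, S5. The strongest is S5.

S5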